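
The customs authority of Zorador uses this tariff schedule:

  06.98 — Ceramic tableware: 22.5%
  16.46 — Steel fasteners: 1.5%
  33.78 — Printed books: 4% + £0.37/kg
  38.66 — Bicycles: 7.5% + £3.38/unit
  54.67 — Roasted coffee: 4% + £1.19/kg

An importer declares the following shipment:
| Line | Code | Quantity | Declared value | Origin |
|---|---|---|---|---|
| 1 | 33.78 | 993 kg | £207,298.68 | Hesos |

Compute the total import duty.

£8,659.36

Line 1 (33.78, Hesos, 993 kg, £207,298.68):
Base rate for 33.78 is 4% + £0.37/kg.
Duty = £207,298.68 × 4% + 993 × £0.37 = £8,659.36.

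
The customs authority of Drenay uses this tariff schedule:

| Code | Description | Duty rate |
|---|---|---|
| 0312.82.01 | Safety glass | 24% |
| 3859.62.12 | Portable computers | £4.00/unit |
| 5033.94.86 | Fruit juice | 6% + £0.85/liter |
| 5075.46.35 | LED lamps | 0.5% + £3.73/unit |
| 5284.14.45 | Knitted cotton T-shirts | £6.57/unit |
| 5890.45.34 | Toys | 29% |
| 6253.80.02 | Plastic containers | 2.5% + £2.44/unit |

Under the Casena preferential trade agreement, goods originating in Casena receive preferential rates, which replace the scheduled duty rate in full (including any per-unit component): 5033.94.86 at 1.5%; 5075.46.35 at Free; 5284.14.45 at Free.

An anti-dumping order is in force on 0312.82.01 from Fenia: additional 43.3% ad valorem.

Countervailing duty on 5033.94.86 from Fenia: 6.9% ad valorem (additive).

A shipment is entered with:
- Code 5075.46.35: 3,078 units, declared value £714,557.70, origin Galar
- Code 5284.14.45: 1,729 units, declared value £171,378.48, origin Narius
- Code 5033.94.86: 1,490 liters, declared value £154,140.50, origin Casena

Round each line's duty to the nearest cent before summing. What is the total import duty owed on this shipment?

Line 1 (5075.46.35, Galar, 3,078 units, £714,557.70):
Base rate for 5075.46.35 is 0.5% + £3.73/unit.
5075.46.35 has an FTA preferential rate, but origin Galar is not Casena; base rate stands.
Duty = £714,557.70 × 0.5% + 3,078 × £3.73 = £15,053.73.
Line 2 (5284.14.45, Narius, 1,729 units, £171,378.48):
Base rate for 5284.14.45 is £6.57/unit.
5284.14.45 has an FTA preferential rate, but origin Narius is not Casena; base rate stands.
Duty = 1,729 × £6.57 = £11,359.53.
Line 3 (5033.94.86, Casena, 1,490 liters, £154,140.50):
Base rate for 5033.94.86 is 6% + £0.85/liter.
Origin Casena qualifies under the Drenay–Casena agreement and 5033.94.86 is covered: preferential rate 1.5% applies instead.
The additional-duty order on 5033.94.86 targets Fenia, not Casena; it does not apply.
Duty = £154,140.50 × 1.5% = £2,312.11.
Total = £15,053.73 + £11,359.53 + £2,312.11 = £28,725.37.

£28,725.37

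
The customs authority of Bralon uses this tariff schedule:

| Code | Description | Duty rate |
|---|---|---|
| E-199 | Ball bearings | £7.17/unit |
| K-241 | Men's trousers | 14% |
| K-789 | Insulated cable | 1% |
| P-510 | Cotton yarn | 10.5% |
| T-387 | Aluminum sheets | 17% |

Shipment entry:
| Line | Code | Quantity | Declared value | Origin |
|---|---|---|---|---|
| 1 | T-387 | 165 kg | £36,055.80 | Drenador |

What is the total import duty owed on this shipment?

Line 1 (T-387, Drenador, 165 kg, £36,055.80):
Base rate for T-387 is 17%.
Duty = £36,055.80 × 17% = £6,129.49.

£6,129.49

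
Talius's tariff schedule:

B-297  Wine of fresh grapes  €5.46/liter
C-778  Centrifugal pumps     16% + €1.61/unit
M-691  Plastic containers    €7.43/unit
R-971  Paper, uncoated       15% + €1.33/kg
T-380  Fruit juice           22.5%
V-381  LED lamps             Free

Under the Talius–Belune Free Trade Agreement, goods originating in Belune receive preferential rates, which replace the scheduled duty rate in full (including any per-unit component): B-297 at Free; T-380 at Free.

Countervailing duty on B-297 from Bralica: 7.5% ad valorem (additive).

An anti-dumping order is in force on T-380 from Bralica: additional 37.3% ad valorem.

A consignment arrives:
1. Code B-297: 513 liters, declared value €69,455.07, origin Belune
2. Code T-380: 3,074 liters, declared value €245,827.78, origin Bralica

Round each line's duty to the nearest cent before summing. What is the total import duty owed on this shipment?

€147,005.01

Line 1 (B-297, Belune, 513 liters, €69,455.07):
Base rate for B-297 is €5.46/liter.
Origin Belune qualifies under the Talius–Belune agreement and B-297 is covered: preferential rate Free applies instead.
The additional-duty order on B-297 targets Bralica, not Belune; it does not apply.
Duty = €69,455.07 × 0% = €0.00.
Line 2 (T-380, Bralica, 3,074 liters, €245,827.78):
Base rate for T-380 is 22.5%.
T-380 has an FTA preferential rate, but origin Bralica is not Belune; base rate stands.
Additional duty on T-380 from Bralica: +37.3%. Applied ad valorem rate: 22.5% + 37.3% = 59.8%.
Duty = €245,827.78 × 59.8% = €147,005.01.
Total = €0.00 + €147,005.01 = €147,005.01.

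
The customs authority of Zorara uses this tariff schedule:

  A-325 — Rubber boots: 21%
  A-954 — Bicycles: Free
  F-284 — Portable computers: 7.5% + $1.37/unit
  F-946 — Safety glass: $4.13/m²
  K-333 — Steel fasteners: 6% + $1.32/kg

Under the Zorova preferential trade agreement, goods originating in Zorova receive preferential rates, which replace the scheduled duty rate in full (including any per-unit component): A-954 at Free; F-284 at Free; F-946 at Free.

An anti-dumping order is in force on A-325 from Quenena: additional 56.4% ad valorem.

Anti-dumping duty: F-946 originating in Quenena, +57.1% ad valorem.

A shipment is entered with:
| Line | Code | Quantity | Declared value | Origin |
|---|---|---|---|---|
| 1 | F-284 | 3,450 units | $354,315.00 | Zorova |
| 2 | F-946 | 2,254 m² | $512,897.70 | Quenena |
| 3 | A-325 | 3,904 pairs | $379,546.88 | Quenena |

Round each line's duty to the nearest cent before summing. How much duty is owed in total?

Line 1 (F-284, Zorova, 3,450 units, $354,315.00):
Base rate for F-284 is 7.5% + $1.37/unit.
Origin Zorova qualifies under the Zorara–Zorova agreement and F-284 is covered: preferential rate Free applies instead.
Duty = $354,315.00 × 0% = $0.00.
Line 2 (F-946, Quenena, 2,254 m², $512,897.70):
Base rate for F-946 is $4.13/m².
F-946 has an FTA preferential rate, but origin Quenena is not Zorova; base rate stands.
Additional duty on F-946 from Quenena: +57.1% ad valorem. Applied ad valorem rate = 57.1%.
Duty = $512,897.70 × 57.1% + 2,254 × $4.13 = $302,173.61.
Line 3 (A-325, Quenena, 3,904 pairs, $379,546.88):
Base rate for A-325 is 21%.
Additional duty on A-325 from Quenena: +56.4%. Applied ad valorem rate: 21% + 56.4% = 77.4%.
Duty = $379,546.88 × 77.4% = $293,769.29.
Total = $0.00 + $302,173.61 + $293,769.29 = $595,942.90.

$595,942.90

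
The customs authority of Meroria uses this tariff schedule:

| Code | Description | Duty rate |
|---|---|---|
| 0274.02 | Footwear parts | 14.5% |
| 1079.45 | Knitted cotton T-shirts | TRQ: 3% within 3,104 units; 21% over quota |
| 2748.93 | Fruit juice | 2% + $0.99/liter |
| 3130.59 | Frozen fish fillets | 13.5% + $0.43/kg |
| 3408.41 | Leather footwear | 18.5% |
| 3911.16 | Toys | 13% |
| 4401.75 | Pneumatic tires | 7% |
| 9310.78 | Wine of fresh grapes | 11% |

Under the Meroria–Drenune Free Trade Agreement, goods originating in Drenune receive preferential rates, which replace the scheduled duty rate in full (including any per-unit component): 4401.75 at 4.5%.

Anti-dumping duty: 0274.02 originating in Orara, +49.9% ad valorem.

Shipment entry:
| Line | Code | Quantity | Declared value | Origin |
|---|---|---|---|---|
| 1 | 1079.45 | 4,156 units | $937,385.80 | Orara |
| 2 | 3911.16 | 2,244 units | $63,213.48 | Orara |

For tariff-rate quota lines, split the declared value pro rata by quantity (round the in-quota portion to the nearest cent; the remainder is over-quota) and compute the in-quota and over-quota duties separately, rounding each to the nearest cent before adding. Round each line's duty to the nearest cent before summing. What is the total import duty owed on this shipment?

$79,049.48

Line 1 (1079.45, Orara, 4,156 units, $937,385.80):
Code 1079.45 is under a tariff-rate quota (threshold 3,104 units). In-quota: 3,104 units at 3%; over-quota: 1,052 units at 21%.
Pro-rata value split: in-quota = $937,385.80 × 3,104/4,156 = $700,107.20; over-quota = $937,385.80 − $700,107.20 = $237,278.60.
In-quota duty = $700,107.20 × 3% = $21,003.22. Over-quota duty = $237,278.60 × 21% = $49,828.51.
Line duty = $21,003.22 + $49,828.51 = $70,831.73.
Line 2 (3911.16, Orara, 2,244 units, $63,213.48):
Base rate for 3911.16 is 13%.
Duty = $63,213.48 × 13% = $8,217.75.
Total = $70,831.73 + $8,217.75 = $79,049.48.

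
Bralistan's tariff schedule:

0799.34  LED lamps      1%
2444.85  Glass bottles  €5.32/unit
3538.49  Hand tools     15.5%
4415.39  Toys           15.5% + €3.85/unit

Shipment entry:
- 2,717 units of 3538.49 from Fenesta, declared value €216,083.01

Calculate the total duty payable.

Line 1 (3538.49, Fenesta, 2,717 units, €216,083.01):
Base rate for 3538.49 is 15.5%.
Duty = €216,083.01 × 15.5% = €33,492.87.

€33,492.87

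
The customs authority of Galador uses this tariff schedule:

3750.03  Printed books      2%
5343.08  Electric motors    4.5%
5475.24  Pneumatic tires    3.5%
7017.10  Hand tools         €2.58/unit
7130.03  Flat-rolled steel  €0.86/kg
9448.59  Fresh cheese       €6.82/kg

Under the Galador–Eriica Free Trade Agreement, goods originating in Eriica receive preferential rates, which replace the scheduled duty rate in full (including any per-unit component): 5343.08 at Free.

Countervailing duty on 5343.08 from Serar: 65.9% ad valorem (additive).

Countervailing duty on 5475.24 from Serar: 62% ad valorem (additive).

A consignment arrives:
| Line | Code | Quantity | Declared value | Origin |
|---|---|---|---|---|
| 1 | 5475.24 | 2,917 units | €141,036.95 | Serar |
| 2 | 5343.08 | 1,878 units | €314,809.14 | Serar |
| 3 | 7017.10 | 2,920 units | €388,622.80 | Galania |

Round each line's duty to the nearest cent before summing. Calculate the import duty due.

€321,538.43

Line 1 (5475.24, Serar, 2,917 units, €141,036.95):
Base rate for 5475.24 is 3.5%.
Additional duty on 5475.24 from Serar: +62%. Applied ad valorem rate: 3.5% + 62% = 65.5%.
Duty = €141,036.95 × 65.5% = €92,379.20.
Line 2 (5343.08, Serar, 1,878 units, €314,809.14):
Base rate for 5343.08 is 4.5%.
5343.08 has an FTA preferential rate, but origin Serar is not Eriica; base rate stands.
Additional duty on 5343.08 from Serar: +65.9%. Applied ad valorem rate: 4.5% + 65.9% = 70.4%.
Duty = €314,809.14 × 70.4% = €221,625.63.
Line 3 (7017.10, Galania, 2,920 units, €388,622.80):
Base rate for 7017.10 is €2.58/unit.
Duty = 2,920 × €2.58 = €7,533.60.
Total = €92,379.20 + €221,625.63 + €7,533.60 = €321,538.43.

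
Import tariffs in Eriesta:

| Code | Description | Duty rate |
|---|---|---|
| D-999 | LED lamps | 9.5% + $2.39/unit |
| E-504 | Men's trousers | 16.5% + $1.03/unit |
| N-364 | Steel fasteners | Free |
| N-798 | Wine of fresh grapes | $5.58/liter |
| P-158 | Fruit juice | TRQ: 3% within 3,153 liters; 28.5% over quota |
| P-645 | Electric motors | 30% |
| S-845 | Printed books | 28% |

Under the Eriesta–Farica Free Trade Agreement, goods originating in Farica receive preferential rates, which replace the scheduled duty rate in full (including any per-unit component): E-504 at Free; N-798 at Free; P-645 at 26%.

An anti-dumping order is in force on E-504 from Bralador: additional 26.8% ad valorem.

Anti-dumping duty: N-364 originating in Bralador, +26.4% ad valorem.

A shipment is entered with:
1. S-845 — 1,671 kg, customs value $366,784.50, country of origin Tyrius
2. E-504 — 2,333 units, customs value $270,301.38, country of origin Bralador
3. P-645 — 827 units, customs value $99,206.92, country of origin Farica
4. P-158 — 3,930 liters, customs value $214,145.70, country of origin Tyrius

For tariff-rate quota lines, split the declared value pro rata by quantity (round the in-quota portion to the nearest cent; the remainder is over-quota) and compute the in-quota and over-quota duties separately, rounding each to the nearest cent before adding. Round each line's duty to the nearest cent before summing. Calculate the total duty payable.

Line 1 (S-845, Tyrius, 1,671 kg, $366,784.50):
Base rate for S-845 is 28%.
Duty = $366,784.50 × 28% = $102,699.66.
Line 2 (E-504, Bralador, 2,333 units, $270,301.38):
Base rate for E-504 is 16.5% + $1.03/unit.
E-504 has an FTA preferential rate, but origin Bralador is not Farica; base rate stands.
Additional duty on E-504 from Bralador: +26.8%. Applied ad valorem rate: 16.5% + 26.8% = 43.3%.
Duty = $270,301.38 × 43.3% + 2,333 × $1.03 = $119,443.49.
Line 3 (P-645, Farica, 827 units, $99,206.92):
Base rate for P-645 is 30%.
Origin Farica qualifies under the Eriesta–Farica agreement and P-645 is covered: preferential rate 26% applies instead.
Duty = $99,206.92 × 26% = $25,793.80.
Line 4 (P-158, Tyrius, 3,930 liters, $214,145.70):
Code P-158 is under a tariff-rate quota (threshold 3,153 liters). In-quota: 3,153 liters at 3%; over-quota: 777 liters at 28.5%.
Pro-rata value split: in-quota = $214,145.70 × 3,153/3,930 = $171,806.97; over-quota = $214,145.70 − $171,806.97 = $42,338.73.
In-quota duty = $171,806.97 × 3% = $5,154.21. Over-quota duty = $42,338.73 × 28.5% = $12,066.54.
Line duty = $5,154.21 + $12,066.54 = $17,220.75.
Total = $102,699.66 + $119,443.49 + $25,793.80 + $17,220.75 = $265,157.70.

$265,157.70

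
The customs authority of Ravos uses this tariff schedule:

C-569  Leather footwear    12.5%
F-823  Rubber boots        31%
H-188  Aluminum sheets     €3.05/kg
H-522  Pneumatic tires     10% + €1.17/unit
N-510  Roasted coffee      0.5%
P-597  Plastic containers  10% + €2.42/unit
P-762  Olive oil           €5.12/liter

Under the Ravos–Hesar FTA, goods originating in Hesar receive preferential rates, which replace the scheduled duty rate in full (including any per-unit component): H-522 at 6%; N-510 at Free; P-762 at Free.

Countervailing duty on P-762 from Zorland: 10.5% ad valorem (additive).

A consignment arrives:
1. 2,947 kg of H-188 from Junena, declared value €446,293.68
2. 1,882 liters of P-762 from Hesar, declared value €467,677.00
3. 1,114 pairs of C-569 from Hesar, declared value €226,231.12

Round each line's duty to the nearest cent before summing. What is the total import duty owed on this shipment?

€37,267.24

Line 1 (H-188, Junena, 2,947 kg, €446,293.68):
Base rate for H-188 is €3.05/kg.
Duty = 2,947 × €3.05 = €8,988.35.
Line 2 (P-762, Hesar, 1,882 liters, €467,677.00):
Base rate for P-762 is €5.12/liter.
Origin Hesar qualifies under the Ravos–Hesar agreement and P-762 is covered: preferential rate Free applies instead.
The additional-duty order on P-762 targets Zorland, not Hesar; it does not apply.
Duty = €467,677.00 × 0% = €0.00.
Line 3 (C-569, Hesar, 1,114 pairs, €226,231.12):
Base rate for C-569 is 12.5%.
Origin Hesar is the FTA partner but C-569 is not on the preference list; base rate stands.
Duty = €226,231.12 × 12.5% = €28,278.89.
Total = €8,988.35 + €0.00 + €28,278.89 = €37,267.24.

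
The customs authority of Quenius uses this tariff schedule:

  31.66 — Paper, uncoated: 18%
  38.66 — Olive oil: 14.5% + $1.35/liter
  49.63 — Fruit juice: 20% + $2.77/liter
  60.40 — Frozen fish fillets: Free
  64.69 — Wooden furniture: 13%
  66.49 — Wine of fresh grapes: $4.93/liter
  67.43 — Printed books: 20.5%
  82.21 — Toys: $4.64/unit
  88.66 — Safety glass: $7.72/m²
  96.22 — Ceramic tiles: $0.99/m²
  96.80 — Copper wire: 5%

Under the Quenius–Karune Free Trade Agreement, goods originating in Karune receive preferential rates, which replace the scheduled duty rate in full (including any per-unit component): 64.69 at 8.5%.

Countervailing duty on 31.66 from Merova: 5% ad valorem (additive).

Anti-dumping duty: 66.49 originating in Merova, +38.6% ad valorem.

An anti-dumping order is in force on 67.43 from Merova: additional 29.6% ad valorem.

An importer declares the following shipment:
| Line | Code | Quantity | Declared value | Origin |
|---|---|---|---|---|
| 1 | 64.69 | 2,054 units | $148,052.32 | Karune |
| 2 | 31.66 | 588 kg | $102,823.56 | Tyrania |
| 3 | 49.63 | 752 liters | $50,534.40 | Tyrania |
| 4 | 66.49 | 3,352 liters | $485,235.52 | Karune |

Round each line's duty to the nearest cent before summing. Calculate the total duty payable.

$59,807.97

Line 1 (64.69, Karune, 2,054 units, $148,052.32):
Base rate for 64.69 is 13%.
Origin Karune qualifies under the Quenius–Karune agreement and 64.69 is covered: preferential rate 8.5% applies instead.
Duty = $148,052.32 × 8.5% = $12,584.45.
Line 2 (31.66, Tyrania, 588 kg, $102,823.56):
Base rate for 31.66 is 18%.
The additional-duty order on 31.66 targets Merova, not Tyrania; it does not apply.
Duty = $102,823.56 × 18% = $18,508.24.
Line 3 (49.63, Tyrania, 752 liters, $50,534.40):
Base rate for 49.63 is 20% + $2.77/liter.
Duty = $50,534.40 × 20% + 752 × $2.77 = $12,189.92.
Line 4 (66.49, Karune, 3,352 liters, $485,235.52):
Base rate for 66.49 is $4.93/liter.
Origin Karune is the FTA partner but 66.49 is not on the preference list; base rate stands.
The additional-duty order on 66.49 targets Merova, not Karune; it does not apply.
Duty = 3,352 × $4.93 = $16,525.36.
Total = $12,584.45 + $18,508.24 + $12,189.92 + $16,525.36 = $59,807.97.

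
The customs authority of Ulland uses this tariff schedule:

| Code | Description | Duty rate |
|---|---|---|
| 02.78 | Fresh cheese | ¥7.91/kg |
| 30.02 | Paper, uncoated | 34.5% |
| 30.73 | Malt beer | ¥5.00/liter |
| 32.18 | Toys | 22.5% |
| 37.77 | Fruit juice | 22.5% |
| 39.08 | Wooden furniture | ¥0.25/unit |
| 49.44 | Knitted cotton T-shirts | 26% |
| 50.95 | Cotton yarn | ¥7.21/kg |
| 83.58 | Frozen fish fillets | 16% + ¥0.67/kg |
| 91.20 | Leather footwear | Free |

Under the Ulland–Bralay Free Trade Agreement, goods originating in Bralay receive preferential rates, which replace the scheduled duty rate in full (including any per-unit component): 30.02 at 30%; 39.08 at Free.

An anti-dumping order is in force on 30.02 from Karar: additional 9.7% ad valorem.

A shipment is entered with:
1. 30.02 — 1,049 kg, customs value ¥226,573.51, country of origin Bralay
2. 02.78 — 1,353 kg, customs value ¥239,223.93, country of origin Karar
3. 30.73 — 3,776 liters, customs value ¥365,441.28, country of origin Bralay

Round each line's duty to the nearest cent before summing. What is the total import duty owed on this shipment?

Line 1 (30.02, Bralay, 1,049 kg, ¥226,573.51):
Base rate for 30.02 is 34.5%.
Origin Bralay qualifies under the Ulland–Bralay agreement and 30.02 is covered: preferential rate 30% applies instead.
The additional-duty order on 30.02 targets Karar, not Bralay; it does not apply.
Duty = ¥226,573.51 × 30% = ¥67,972.05.
Line 2 (02.78, Karar, 1,353 kg, ¥239,223.93):
Base rate for 02.78 is ¥7.91/kg.
Duty = 1,353 × ¥7.91 = ¥10,702.23.
Line 3 (30.73, Bralay, 3,776 liters, ¥365,441.28):
Base rate for 30.73 is ¥5.00/liter.
Origin Bralay is the FTA partner but 30.73 is not on the preference list; base rate stands.
Duty = 3,776 × ¥5.00 = ¥18,880.00.
Total = ¥67,972.05 + ¥10,702.23 + ¥18,880.00 = ¥97,554.28.

¥97,554.28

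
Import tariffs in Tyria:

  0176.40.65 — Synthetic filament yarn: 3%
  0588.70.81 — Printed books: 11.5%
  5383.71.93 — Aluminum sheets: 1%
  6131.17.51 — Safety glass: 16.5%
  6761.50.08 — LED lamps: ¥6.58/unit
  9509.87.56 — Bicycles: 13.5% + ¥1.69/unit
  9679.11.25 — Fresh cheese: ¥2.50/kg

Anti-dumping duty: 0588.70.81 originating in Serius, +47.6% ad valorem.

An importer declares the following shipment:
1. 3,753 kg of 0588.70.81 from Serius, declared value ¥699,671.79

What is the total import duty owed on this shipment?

Line 1 (0588.70.81, Serius, 3,753 kg, ¥699,671.79):
Base rate for 0588.70.81 is 11.5%.
Additional duty on 0588.70.81 from Serius: +47.6%. Applied ad valorem rate: 11.5% + 47.6% = 59.1%.
Duty = ¥699,671.79 × 59.1% = ¥413,506.03.

¥413,506.03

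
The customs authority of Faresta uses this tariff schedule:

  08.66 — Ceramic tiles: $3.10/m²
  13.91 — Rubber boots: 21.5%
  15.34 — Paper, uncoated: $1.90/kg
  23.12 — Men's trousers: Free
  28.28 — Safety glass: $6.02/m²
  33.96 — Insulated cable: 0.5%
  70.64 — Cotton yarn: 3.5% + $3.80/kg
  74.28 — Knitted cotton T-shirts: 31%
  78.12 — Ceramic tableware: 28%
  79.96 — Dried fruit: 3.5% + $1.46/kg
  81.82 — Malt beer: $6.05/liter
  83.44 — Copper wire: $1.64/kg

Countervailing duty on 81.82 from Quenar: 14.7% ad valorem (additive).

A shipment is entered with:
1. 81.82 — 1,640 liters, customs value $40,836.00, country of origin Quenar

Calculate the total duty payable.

$15,924.89

Line 1 (81.82, Quenar, 1,640 liters, $40,836.00):
Base rate for 81.82 is $6.05/liter.
Additional duty on 81.82 from Quenar: +14.7% ad valorem. Applied ad valorem rate = 14.7%.
Duty = $40,836.00 × 14.7% + 1,640 × $6.05 = $15,924.89.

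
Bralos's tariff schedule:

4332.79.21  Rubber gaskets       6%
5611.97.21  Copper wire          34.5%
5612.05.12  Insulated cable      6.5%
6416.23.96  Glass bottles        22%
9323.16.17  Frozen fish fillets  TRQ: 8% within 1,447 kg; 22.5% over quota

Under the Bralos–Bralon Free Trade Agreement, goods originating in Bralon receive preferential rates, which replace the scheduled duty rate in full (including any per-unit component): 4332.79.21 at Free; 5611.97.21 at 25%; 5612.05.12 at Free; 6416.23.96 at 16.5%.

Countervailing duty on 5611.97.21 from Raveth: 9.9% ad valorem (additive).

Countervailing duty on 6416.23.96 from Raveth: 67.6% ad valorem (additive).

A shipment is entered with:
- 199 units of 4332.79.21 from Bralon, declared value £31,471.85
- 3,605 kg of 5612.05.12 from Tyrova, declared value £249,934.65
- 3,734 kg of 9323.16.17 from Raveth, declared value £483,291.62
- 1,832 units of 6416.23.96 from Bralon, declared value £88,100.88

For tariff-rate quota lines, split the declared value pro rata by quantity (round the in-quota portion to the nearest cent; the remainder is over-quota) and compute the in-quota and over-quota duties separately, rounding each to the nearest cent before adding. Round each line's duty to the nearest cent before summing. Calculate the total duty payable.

Line 1 (4332.79.21, Bralon, 199 units, £31,471.85):
Base rate for 4332.79.21 is 6%.
Origin Bralon qualifies under the Bralos–Bralon agreement and 4332.79.21 is covered: preferential rate Free applies instead.
Duty = £31,471.85 × 0% = £0.00.
Line 2 (5612.05.12, Tyrova, 3,605 kg, £249,934.65):
Base rate for 5612.05.12 is 6.5%.
5612.05.12 has an FTA preferential rate, but origin Tyrova is not Bralon; base rate stands.
Duty = £249,934.65 × 6.5% = £16,245.75.
Line 3 (9323.16.17, Raveth, 3,734 kg, £483,291.62):
Code 9323.16.17 is under a tariff-rate quota (threshold 1,447 kg). In-quota: 1,447 kg at 8%; over-quota: 2,287 kg at 22.5%.
Pro-rata value split: in-quota = £483,291.62 × 1,447/3,734 = £187,285.21; over-quota = £483,291.62 − £187,285.21 = £296,006.41.
In-quota duty = £187,285.21 × 8% = £14,982.82. Over-quota duty = £296,006.41 × 22.5% = £66,601.44.
Line duty = £14,982.82 + £66,601.44 = £81,584.26.
Line 4 (6416.23.96, Bralon, 1,832 units, £88,100.88):
Base rate for 6416.23.96 is 22%.
Origin Bralon qualifies under the Bralos–Bralon agreement and 6416.23.96 is covered: preferential rate 16.5% applies instead.
The additional-duty order on 6416.23.96 targets Raveth, not Bralon; it does not apply.
Duty = £88,100.88 × 16.5% = £14,536.65.
Total = £0.00 + £16,245.75 + £81,584.26 + £14,536.65 = £112,366.66.

£112,366.66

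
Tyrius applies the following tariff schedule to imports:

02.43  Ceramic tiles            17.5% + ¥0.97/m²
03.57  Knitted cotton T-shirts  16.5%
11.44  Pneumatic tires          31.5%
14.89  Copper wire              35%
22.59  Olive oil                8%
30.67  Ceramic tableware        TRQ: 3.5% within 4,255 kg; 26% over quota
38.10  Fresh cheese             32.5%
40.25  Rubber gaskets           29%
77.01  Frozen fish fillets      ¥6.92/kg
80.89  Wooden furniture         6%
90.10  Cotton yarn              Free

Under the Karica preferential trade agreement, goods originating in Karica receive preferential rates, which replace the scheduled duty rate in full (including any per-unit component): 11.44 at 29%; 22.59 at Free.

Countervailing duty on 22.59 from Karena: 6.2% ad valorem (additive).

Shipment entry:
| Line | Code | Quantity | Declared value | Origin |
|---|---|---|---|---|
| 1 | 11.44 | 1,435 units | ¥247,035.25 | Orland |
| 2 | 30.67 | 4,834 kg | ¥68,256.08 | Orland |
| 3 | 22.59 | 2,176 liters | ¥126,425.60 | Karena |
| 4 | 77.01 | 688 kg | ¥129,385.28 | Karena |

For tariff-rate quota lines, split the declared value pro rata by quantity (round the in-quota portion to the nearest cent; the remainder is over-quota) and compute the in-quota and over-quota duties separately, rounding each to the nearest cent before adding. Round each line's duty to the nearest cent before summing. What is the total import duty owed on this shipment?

Line 1 (11.44, Orland, 1,435 units, ¥247,035.25):
Base rate for 11.44 is 31.5%.
11.44 has an FTA preferential rate, but origin Orland is not Karica; base rate stands.
Duty = ¥247,035.25 × 31.5% = ¥77,816.10.
Line 2 (30.67, Orland, 4,834 kg, ¥68,256.08):
Code 30.67 is under a tariff-rate quota (threshold 4,255 kg). In-quota: 4,255 kg at 3.5%; over-quota: 579 kg at 26%.
Pro-rata value split: in-quota = ¥68,256.08 × 4,255/4,834 = ¥60,080.60; over-quota = ¥68,256.08 − ¥60,080.60 = ¥8,175.48.
In-quota duty = ¥60,080.60 × 3.5% = ¥2,102.82. Over-quota duty = ¥8,175.48 × 26% = ¥2,125.62.
Line duty = ¥2,102.82 + ¥2,125.62 = ¥4,228.44.
Line 3 (22.59, Karena, 2,176 liters, ¥126,425.60):
Base rate for 22.59 is 8%.
22.59 has an FTA preferential rate, but origin Karena is not Karica; base rate stands.
Additional duty on 22.59 from Karena: +6.2%. Applied ad valorem rate: 8% + 6.2% = 14.2%.
Duty = ¥126,425.60 × 14.2% = ¥17,952.44.
Line 4 (77.01, Karena, 688 kg, ¥129,385.28):
Base rate for 77.01 is ¥6.92/kg.
Duty = 688 × ¥6.92 = ¥4,760.96.
Total = ¥77,816.10 + ¥4,228.44 + ¥17,952.44 + ¥4,760.96 = ¥104,757.94.

¥104,757.94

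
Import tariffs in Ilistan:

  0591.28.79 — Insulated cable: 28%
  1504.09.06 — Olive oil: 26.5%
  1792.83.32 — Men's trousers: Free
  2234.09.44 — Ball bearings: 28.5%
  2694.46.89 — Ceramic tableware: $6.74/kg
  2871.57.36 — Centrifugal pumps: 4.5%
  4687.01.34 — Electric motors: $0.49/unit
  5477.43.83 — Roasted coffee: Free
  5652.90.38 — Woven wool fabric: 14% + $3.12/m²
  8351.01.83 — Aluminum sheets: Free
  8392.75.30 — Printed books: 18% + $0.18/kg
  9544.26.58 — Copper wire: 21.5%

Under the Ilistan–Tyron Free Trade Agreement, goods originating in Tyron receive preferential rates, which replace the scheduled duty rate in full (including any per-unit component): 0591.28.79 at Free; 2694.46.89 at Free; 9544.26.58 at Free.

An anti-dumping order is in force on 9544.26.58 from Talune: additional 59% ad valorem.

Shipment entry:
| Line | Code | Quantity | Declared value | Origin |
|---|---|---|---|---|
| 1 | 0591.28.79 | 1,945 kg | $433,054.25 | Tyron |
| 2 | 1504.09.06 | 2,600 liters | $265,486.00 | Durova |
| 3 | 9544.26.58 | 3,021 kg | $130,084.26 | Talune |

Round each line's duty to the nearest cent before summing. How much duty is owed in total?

Line 1 (0591.28.79, Tyron, 1,945 kg, $433,054.25):
Base rate for 0591.28.79 is 28%.
Origin Tyron qualifies under the Ilistan–Tyron agreement and 0591.28.79 is covered: preferential rate Free applies instead.
Duty = $433,054.25 × 0% = $0.00.
Line 2 (1504.09.06, Durova, 2,600 liters, $265,486.00):
Base rate for 1504.09.06 is 26.5%.
Duty = $265,486.00 × 26.5% = $70,353.79.
Line 3 (9544.26.58, Talune, 3,021 kg, $130,084.26):
Base rate for 9544.26.58 is 21.5%.
9544.26.58 has an FTA preferential rate, but origin Talune is not Tyron; base rate stands.
Additional duty on 9544.26.58 from Talune: +59%. Applied ad valorem rate: 21.5% + 59% = 80.5%.
Duty = $130,084.26 × 80.5% = $104,717.83.
Total = $0.00 + $70,353.79 + $104,717.83 = $175,071.62.

$175,071.62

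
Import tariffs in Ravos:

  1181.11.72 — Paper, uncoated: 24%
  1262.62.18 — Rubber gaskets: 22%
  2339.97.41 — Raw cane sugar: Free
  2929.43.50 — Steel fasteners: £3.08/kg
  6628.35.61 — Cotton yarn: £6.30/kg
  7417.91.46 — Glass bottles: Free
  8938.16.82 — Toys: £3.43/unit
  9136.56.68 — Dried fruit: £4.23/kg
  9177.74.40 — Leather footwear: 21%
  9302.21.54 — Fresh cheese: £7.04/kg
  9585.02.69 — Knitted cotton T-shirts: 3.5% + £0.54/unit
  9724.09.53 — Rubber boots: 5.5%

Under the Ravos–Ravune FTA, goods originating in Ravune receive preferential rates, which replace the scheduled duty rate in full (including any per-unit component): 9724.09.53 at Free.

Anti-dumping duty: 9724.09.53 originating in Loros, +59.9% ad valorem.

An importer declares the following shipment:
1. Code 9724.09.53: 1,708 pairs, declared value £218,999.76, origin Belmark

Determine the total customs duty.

£12,044.99

Line 1 (9724.09.53, Belmark, 1,708 pairs, £218,999.76):
Base rate for 9724.09.53 is 5.5%.
9724.09.53 has an FTA preferential rate, but origin Belmark is not Ravune; base rate stands.
The additional-duty order on 9724.09.53 targets Loros, not Belmark; it does not apply.
Duty = £218,999.76 × 5.5% = £12,044.99.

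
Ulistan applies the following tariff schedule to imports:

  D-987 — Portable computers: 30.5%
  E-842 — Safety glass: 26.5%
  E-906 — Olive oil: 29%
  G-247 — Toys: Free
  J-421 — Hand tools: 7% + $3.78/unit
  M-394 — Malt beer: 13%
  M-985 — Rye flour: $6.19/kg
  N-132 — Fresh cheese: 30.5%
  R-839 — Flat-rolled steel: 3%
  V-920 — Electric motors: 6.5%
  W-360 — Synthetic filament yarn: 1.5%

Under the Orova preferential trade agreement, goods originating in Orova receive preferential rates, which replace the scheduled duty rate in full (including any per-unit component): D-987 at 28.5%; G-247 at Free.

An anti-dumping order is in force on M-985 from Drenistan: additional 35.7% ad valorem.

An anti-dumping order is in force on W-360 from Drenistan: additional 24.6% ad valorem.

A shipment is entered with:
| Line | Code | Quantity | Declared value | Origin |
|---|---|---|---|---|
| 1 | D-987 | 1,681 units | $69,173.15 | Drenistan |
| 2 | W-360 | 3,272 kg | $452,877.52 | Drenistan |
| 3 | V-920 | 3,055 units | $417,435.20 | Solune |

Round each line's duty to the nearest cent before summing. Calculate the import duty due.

$166,432.13

Line 1 (D-987, Drenistan, 1,681 units, $69,173.15):
Base rate for D-987 is 30.5%.
D-987 has an FTA preferential rate, but origin Drenistan is not Orova; base rate stands.
Duty = $69,173.15 × 30.5% = $21,097.81.
Line 2 (W-360, Drenistan, 3,272 kg, $452,877.52):
Base rate for W-360 is 1.5%.
Additional duty on W-360 from Drenistan: +24.6%. Applied ad valorem rate: 1.5% + 24.6% = 26.1%.
Duty = $452,877.52 × 26.1% = $118,201.03.
Line 3 (V-920, Solune, 3,055 units, $417,435.20):
Base rate for V-920 is 6.5%.
Duty = $417,435.20 × 6.5% = $27,133.29.
Total = $21,097.81 + $118,201.03 + $27,133.29 = $166,432.13.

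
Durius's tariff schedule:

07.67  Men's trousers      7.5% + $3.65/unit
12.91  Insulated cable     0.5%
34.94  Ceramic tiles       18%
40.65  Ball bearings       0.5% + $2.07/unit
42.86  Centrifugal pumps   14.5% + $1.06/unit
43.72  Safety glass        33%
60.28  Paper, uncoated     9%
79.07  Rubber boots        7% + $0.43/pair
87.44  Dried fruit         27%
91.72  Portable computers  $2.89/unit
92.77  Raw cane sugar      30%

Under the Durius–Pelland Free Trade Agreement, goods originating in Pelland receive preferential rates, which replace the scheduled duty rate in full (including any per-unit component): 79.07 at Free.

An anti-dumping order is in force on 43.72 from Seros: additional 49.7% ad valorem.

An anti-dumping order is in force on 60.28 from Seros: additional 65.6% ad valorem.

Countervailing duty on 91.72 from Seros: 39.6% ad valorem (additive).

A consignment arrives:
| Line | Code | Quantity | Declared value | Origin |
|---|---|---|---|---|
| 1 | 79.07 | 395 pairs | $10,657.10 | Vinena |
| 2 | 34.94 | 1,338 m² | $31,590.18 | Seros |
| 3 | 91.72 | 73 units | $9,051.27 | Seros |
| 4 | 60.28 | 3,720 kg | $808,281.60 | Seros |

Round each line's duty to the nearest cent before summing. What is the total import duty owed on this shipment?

Line 1 (79.07, Vinena, 395 pairs, $10,657.10):
Base rate for 79.07 is 7% + $0.43/pair.
79.07 has an FTA preferential rate, but origin Vinena is not Pelland; base rate stands.
Duty = $10,657.10 × 7% + 395 × $0.43 = $915.85.
Line 2 (34.94, Seros, 1,338 m², $31,590.18):
Base rate for 34.94 is 18%.
Duty = $31,590.18 × 18% = $5,686.23.
Line 3 (91.72, Seros, 73 units, $9,051.27):
Base rate for 91.72 is $2.89/unit.
Additional duty on 91.72 from Seros: +39.6% ad valorem. Applied ad valorem rate = 39.6%.
Duty = $9,051.27 × 39.6% + 73 × $2.89 = $3,795.27.
Line 4 (60.28, Seros, 3,720 kg, $808,281.60):
Base rate for 60.28 is 9%.
Additional duty on 60.28 from Seros: +65.6%. Applied ad valorem rate: 9% + 65.6% = 74.6%.
Duty = $808,281.60 × 74.6% = $602,978.07.
Total = $915.85 + $5,686.23 + $3,795.27 + $602,978.07 = $613,375.42.

$613,375.42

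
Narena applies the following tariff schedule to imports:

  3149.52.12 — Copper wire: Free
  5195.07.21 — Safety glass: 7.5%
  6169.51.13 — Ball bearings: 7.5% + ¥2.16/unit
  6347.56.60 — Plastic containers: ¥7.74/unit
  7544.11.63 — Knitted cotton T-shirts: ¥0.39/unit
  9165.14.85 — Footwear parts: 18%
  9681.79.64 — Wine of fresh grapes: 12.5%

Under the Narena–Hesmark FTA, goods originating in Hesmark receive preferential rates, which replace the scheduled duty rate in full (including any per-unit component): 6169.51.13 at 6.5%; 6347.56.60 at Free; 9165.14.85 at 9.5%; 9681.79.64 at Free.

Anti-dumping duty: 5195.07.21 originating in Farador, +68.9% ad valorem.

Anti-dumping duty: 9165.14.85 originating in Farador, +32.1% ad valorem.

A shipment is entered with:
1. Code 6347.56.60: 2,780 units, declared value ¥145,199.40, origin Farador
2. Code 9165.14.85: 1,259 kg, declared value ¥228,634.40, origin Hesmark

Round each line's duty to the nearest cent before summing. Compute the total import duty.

¥43,237.47

Line 1 (6347.56.60, Farador, 2,780 units, ¥145,199.40):
Base rate for 6347.56.60 is ¥7.74/unit.
6347.56.60 has an FTA preferential rate, but origin Farador is not Hesmark; base rate stands.
Duty = 2,780 × ¥7.74 = ¥21,517.20.
Line 2 (9165.14.85, Hesmark, 1,259 kg, ¥228,634.40):
Base rate for 9165.14.85 is 18%.
Origin Hesmark qualifies under the Narena–Hesmark agreement and 9165.14.85 is covered: preferential rate 9.5% applies instead.
The additional-duty order on 9165.14.85 targets Farador, not Hesmark; it does not apply.
Duty = ¥228,634.40 × 9.5% = ¥21,720.27.
Total = ¥21,517.20 + ¥21,720.27 = ¥43,237.47.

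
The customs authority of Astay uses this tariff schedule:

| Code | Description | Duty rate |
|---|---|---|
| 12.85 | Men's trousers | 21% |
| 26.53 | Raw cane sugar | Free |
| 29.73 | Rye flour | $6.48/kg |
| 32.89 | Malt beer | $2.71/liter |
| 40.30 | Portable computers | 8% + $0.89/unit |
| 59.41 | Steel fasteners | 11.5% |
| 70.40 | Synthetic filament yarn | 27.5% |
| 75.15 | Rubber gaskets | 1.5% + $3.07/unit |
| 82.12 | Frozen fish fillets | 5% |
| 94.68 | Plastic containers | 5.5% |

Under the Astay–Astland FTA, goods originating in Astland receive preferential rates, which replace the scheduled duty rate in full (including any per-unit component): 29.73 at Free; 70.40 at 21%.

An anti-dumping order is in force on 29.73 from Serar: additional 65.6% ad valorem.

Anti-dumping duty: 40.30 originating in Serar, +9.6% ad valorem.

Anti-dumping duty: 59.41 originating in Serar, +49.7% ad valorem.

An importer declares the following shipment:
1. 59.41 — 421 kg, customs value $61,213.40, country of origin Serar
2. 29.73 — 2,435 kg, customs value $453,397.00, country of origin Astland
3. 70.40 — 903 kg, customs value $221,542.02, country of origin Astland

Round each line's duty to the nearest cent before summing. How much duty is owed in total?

Line 1 (59.41, Serar, 421 kg, $61,213.40):
Base rate for 59.41 is 11.5%.
Additional duty on 59.41 from Serar: +49.7%. Applied ad valorem rate: 11.5% + 49.7% = 61.2%.
Duty = $61,213.40 × 61.2% = $37,462.60.
Line 2 (29.73, Astland, 2,435 kg, $453,397.00):
Base rate for 29.73 is $6.48/kg.
Origin Astland qualifies under the Astay–Astland agreement and 29.73 is covered: preferential rate Free applies instead.
The additional-duty order on 29.73 targets Serar, not Astland; it does not apply.
Duty = $453,397.00 × 0% = $0.00.
Line 3 (70.40, Astland, 903 kg, $221,542.02):
Base rate for 70.40 is 27.5%.
Origin Astland qualifies under the Astay–Astland agreement and 70.40 is covered: preferential rate 21% applies instead.
Duty = $221,542.02 × 21% = $46,523.82.
Total = $37,462.60 + $0.00 + $46,523.82 = $83,986.42.

$83,986.42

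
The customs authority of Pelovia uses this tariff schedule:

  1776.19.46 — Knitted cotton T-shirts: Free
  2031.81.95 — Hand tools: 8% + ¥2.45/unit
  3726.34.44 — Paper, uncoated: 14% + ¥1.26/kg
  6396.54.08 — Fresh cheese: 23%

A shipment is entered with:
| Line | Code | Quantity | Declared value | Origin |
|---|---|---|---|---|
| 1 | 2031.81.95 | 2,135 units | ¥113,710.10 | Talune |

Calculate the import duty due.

Line 1 (2031.81.95, Talune, 2,135 units, ¥113,710.10):
Base rate for 2031.81.95 is 8% + ¥2.45/unit.
Duty = ¥113,710.10 × 8% + 2,135 × ¥2.45 = ¥14,327.56.

¥14,327.56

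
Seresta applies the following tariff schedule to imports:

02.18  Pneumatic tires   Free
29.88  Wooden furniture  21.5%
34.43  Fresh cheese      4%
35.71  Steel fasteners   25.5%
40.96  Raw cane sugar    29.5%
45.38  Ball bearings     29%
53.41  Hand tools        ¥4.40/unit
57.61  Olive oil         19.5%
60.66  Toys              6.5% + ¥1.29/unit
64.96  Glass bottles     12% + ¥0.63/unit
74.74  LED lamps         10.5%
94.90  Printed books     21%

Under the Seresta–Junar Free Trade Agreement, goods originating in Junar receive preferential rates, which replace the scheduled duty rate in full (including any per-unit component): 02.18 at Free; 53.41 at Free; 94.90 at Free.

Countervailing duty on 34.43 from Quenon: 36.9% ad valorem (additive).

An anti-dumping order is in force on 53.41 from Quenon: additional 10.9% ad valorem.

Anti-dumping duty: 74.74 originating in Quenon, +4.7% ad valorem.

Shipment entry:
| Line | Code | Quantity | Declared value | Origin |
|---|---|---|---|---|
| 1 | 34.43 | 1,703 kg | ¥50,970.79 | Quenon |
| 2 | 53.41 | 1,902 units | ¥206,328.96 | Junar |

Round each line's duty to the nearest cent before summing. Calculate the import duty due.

¥20,847.05

Line 1 (34.43, Quenon, 1,703 kg, ¥50,970.79):
Base rate for 34.43 is 4%.
Additional duty on 34.43 from Quenon: +36.9%. Applied ad valorem rate: 4% + 36.9% = 40.9%.
Duty = ¥50,970.79 × 40.9% = ¥20,847.05.
Line 2 (53.41, Junar, 1,902 units, ¥206,328.96):
Base rate for 53.41 is ¥4.40/unit.
Origin Junar qualifies under the Seresta–Junar agreement and 53.41 is covered: preferential rate Free applies instead.
The additional-duty order on 53.41 targets Quenon, not Junar; it does not apply.
Duty = ¥206,328.96 × 0% = ¥0.00.
Total = ¥20,847.05 + ¥0.00 = ¥20,847.05.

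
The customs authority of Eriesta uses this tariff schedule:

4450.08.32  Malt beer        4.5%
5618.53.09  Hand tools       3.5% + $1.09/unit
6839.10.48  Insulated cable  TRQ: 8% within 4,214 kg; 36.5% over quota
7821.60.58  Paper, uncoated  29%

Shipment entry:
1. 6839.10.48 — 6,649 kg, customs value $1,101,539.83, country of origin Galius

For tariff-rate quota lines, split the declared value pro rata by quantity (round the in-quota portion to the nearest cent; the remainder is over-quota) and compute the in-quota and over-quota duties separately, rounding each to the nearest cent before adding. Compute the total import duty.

Line 1 (6839.10.48, Galius, 6,649 kg, $1,101,539.83):
Code 6839.10.48 is under a tariff-rate quota (threshold 4,214 kg). In-quota: 4,214 kg at 8%; over-quota: 2,435 kg at 36.5%.
Pro-rata value split: in-quota = $1,101,539.83 × 4,214/6,649 = $698,133.38; over-quota = $1,101,539.83 − $698,133.38 = $403,406.45.
In-quota duty = $698,133.38 × 8% = $55,850.67. Over-quota duty = $403,406.45 × 36.5% = $147,243.35.
Line duty = $55,850.67 + $147,243.35 = $203,094.02.

$203,094.02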